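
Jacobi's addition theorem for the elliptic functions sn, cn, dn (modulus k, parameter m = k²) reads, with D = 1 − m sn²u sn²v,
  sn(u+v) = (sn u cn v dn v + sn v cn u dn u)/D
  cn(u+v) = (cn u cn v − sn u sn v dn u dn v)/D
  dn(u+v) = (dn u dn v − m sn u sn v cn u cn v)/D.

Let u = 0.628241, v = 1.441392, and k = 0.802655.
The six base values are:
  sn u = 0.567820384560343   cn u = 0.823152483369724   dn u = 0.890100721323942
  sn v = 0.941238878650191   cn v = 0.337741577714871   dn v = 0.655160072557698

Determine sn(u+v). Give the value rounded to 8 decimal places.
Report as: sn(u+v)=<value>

sn(u+v)=0.99914886

m = k² = 0.644255049025
D = 1 − m·sn²u·sn²v = 0.8159738648482878
sn(u+v) = (sn u·cn v·dn v + sn v·cn u·dn u)/D = 0.8152793544191607/0.8159738648482878 = 0.9991488570173063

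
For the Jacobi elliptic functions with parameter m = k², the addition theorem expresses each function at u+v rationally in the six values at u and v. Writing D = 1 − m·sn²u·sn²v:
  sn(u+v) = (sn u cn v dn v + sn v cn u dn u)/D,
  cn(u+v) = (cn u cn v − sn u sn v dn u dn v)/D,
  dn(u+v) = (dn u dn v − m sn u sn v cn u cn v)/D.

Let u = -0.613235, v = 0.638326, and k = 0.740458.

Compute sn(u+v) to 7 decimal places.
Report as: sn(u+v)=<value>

sn u = -0.5595412770750453, cn u = 0.8288024850645824, dn u = 0.9101327248580914
sn v = 0.5782547054835249, cn v = 0.8158562959162367, dn v = 0.9036966336758026
m = k² = 0.548278049764
D = 1 − m·sn²u·sn²v = 0.9426011131996113
sn(u+v) = (sn u·cn v·dn v + sn v·cn u·dn u)/D = 0.02364696303591232/0.9426011131996113 = 0.02508692458005265

sn(u+v)=0.0250869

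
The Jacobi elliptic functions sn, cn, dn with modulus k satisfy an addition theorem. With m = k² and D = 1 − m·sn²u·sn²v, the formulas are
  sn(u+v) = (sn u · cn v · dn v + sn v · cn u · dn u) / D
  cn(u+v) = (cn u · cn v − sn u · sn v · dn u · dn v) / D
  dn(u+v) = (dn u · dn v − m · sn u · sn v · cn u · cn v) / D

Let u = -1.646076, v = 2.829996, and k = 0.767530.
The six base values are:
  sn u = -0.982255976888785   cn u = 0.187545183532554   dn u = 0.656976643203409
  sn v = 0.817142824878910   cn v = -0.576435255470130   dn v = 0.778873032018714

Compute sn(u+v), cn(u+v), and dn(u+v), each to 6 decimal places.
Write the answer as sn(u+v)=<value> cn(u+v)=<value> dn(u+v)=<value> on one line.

m = k² = 0.5891023009
D = 1 − m·sn²u·sn²v = 0.6204788157775372
sn(u+v) = (sn u·cn v·dn v + sn v·cn u·dn u)/D = 0.5416858029909478/0.6204788157775372 = 0.8730125658071792
cn(u+v) = (cn u·cn v − sn u·sn v·dn u·dn v)/D = 0.3026060998505269/0.6204788157775372 = 0.4876977136944212
dn(u+v) = (dn u·dn v − m·sn u·sn v·cn u·cn v)/D = 0.4605838647230699/0.6204788157775372 = 0.7423039320784885

sn(u+v)=0.873013 cn(u+v)=0.487698 dn(u+v)=0.742304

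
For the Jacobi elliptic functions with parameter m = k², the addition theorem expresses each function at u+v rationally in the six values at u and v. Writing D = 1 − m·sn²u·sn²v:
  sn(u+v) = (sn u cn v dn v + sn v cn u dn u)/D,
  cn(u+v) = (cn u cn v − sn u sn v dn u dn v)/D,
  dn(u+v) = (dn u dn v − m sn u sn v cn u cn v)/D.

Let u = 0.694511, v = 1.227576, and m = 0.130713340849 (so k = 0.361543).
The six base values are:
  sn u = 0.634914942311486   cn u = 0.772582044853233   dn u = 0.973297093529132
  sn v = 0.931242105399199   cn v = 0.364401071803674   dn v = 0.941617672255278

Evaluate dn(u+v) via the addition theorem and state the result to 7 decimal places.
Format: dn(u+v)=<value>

dn(u+v)=0.9375580

m = k² = 0.130713340849
D = 1 − m·sn²u·sn²v = 0.9543042069499063
dn(u+v) = (dn u·dn v − m·sn u·sn v·cn u·cn v)/D = 0.8947155757460334/0.9543042069499063 = 0.9375580336229191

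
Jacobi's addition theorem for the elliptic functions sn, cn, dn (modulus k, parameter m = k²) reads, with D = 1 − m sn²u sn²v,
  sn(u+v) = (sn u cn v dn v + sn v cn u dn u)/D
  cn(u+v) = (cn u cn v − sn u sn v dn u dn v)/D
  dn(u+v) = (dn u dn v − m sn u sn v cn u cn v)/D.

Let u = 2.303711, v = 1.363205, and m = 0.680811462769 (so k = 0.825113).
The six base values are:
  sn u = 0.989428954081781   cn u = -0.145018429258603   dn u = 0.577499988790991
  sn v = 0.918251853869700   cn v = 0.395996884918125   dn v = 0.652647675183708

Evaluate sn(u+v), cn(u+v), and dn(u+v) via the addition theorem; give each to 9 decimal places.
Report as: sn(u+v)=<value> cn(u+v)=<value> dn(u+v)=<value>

m = k² = 0.680811462769
D = 1 − m·sn²u·sn²v = 0.4380214786536138
sn(u+v) = (sn u·cn v·dn v + sn v·cn u·dn u)/D = 0.1788125110897955/0.4380214786536138 = 0.4082277235340781
cn(u+v) = (cn u·cn v − sn u·sn v·dn u·dn v)/D = -0.3998611029340813/0.4380214786536138 = -0.9128801267078741
dn(u+v) = (dn u·dn v − m·sn u·sn v·cn u·cn v)/D = 0.4124252762839431/0.4380214786536138 = 0.9415640473879317

sn(u+v)=0.408227724 cn(u+v)=-0.912880127 dn(u+v)=0.941564047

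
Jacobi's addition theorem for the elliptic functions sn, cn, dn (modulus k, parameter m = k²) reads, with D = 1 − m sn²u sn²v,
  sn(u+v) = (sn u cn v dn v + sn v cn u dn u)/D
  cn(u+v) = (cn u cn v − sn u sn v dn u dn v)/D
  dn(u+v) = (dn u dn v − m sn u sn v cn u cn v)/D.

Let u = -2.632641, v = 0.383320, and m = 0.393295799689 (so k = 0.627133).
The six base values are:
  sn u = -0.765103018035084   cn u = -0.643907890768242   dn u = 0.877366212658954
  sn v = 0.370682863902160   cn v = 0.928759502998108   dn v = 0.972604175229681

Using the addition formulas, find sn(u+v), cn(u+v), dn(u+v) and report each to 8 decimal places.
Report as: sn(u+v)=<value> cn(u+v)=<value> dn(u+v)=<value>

sn(u+v)=-0.92996315 cn(u+v)=-0.36765274 dn(u+v)=0.81232101

m = k² = 0.393295799689
D = 1 − m·sn²u·sn²v = 0.9683652681232348
sn(u+v) = (sn u·cn v·dn v + sn v·cn u·dn u)/D = -0.9005440154779632/0.9683652681232348 = -0.9299631503960129
cn(u+v) = (cn u·cn v − sn u·sn v·dn u·dn v)/D = -0.3560221463535807/0.9683652681232348 = -0.3676527422793452
dn(u+v) = (dn u·dn v − m·sn u·sn v·cn u·cn v)/D = 0.786623450043207/0.9683652681232348 = 0.8123210073072352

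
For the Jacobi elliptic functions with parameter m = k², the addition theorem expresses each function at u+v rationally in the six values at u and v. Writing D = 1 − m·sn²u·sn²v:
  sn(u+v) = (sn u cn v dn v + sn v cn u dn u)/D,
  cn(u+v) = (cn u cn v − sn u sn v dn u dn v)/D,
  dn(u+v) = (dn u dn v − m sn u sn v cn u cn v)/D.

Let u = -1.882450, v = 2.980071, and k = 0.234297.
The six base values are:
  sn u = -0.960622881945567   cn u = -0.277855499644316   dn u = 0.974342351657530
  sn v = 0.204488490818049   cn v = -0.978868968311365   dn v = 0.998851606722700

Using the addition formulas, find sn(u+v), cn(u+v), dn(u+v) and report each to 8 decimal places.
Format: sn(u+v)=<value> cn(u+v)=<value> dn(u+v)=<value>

m = k² = 0.054895084209
D = 1 − m·sn²u·sn²v = 0.9978817508069224
sn(u+v) = (sn u·cn v·dn v + sn v·cn u·dn u)/D = 0.8838836386433999/0.9978817508069224 = 0.8857598988343663
cn(u+v) = (cn u·cn v − sn u·sn v·dn u·dn v)/D = 0.4631605574009864/0.9978817508069224 = 0.4641437294814324
dn(u+v) = (dn u·dn v − m·sn u·sn v·cn u·cn v)/D = 0.9761563339541984/0.9978817508069224 = 0.9782284656121268

sn(u+v)=0.88575990 cn(u+v)=0.46414373 dn(u+v)=0.97822847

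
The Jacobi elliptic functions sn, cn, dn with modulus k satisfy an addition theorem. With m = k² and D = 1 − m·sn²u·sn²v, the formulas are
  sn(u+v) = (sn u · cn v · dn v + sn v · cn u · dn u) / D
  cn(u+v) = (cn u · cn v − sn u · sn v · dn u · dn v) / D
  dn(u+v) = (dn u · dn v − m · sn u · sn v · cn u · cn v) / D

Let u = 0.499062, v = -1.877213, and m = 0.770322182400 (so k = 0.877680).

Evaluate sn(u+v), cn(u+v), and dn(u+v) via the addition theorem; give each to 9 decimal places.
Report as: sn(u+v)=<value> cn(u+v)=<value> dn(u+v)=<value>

sn(u+v)=-0.911249747 cn(u+v)=0.411854220 dn(u+v)=0.600285656

sn u = 0.4653200134175961, cn u = 0.8851425224860956, dn u = 0.9128021416107164
sn v = -0.9881541296672943, cn v = 0.1534647061101419, dn v = 0.4978152225357023
m = k² = 0.7703221824
D = 1 − m·sn²u·sn²v = 0.8371359434043976
sn(u+v) = (sn u·cn v·dn v + sn v·cn u·dn u)/D = -0.7628399167191964/0.8371359434043976 = -0.9112497471043234
cn(u+v) = (cn u·cn v − sn u·sn v·dn u·dn v)/D = 0.3447779708731696/0.8371359434043976 = 0.4118542198427821
dn(u+v) = (dn u·dn v − m·sn u·sn v·cn u·cn v)/D = 0.5025206992301636/0.8371359434043976 = 0.6002856563374314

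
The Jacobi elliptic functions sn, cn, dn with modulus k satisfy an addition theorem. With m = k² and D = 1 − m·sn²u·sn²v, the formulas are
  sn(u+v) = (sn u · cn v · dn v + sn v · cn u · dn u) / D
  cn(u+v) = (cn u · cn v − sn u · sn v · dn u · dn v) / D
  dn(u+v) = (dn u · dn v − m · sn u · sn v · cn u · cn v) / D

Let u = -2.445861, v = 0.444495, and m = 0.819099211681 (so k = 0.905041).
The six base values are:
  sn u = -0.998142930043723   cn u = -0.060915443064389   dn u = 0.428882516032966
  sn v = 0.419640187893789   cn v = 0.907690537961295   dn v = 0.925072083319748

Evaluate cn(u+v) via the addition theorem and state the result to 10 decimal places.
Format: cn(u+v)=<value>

cn(u+v)=0.1294994277

m = k² = 0.819099211681
D = 1 − m·sn²u·sn²v = 0.8562935955247558
cn(u+v) = (cn u·cn v − sn u·sn v·dn u·dn v)/D = 0.1108895305518114/0.8562935955247558 = 0.1294994276861966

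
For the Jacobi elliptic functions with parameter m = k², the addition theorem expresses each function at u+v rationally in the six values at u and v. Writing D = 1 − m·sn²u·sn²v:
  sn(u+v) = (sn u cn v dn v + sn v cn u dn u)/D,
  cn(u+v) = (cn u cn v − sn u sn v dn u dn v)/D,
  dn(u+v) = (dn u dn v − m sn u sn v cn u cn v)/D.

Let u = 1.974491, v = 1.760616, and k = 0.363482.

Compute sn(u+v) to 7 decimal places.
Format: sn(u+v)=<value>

sn(u+v)=-0.4608109

sn u = 0.9477678051613935, cn u = -0.3189611065624691, dn u = 0.9387875881955145
sn v = 0.9922484786953343, cn v = -0.124269692712241, dn v = 0.9326956342703723
m = k² = 0.132119164324
D = 1 − m·sn²u·sn²v = 0.8831548728482573
sn(u+v) = (sn u·cn v·dn v + sn v·cn u·dn u)/D = -0.4069674233251511/0.8831548728482573 = -0.460810935699922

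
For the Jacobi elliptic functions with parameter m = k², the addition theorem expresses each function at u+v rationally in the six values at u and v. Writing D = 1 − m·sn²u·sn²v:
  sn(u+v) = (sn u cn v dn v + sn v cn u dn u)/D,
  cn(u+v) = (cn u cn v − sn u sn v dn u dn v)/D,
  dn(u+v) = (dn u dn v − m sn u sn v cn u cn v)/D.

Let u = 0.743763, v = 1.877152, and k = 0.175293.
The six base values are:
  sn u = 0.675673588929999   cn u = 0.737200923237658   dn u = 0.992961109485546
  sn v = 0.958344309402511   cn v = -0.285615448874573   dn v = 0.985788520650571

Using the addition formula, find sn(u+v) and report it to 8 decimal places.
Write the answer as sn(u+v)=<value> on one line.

sn(u+v)=0.51795237

m = k² = 0.030727635849
D = 1 − m·sn²u·sn²v = 0.9871161348432581
sn(u+v) = (sn u·cn v·dn v + sn v·cn u·dn u)/D = 0.5112791435548528/0.9871161348432581 = 0.5179523720742724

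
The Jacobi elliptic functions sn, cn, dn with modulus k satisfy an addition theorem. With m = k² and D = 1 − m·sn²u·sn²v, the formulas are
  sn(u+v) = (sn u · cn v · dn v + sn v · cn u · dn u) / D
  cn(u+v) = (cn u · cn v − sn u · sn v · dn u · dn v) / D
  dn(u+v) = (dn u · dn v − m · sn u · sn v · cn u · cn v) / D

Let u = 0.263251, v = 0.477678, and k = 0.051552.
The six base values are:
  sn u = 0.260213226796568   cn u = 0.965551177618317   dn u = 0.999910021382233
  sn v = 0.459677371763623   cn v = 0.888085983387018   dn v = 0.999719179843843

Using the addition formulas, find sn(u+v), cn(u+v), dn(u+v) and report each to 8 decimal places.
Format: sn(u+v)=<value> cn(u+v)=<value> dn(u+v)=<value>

m = k² = 0.002657608704
D = 1 − m·sn²u·sn²v = 0.9999619761555153
sn(u+v) = (sn u·cn v·dn v + sn v·cn u·dn u)/D = 0.674828915535914/0.9999619761555153 = 0.6748545761013654
cn(u+v) = (cn u·cn v − sn u·sn v·dn u·dn v)/D = 0.737922684644852/0.9999619761555153 = 0.7379507443691932
dn(u+v) = (dn u·dn v − m·sn u·sn v·cn u·cn v)/D = 0.9993566403068039/0.9999619761555153 = 0.9993946411332172

sn(u+v)=0.67485458 cn(u+v)=0.73795074 dn(u+v)=0.99939464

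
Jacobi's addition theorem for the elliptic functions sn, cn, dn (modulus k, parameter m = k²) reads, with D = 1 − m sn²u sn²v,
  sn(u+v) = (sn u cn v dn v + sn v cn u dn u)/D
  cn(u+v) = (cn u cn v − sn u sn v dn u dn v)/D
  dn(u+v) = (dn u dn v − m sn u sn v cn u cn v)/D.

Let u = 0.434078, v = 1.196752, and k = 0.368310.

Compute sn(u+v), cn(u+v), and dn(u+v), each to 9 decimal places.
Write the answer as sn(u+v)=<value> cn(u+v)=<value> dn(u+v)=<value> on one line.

sn u = 0.4189595836686441, cn u = 0.9080048828349969, dn u = 0.9880229493468237
sn v = 0.9198521493449784, cn v = 0.3922652461605841, dn v = 0.9408617491520625
m = k² = 0.1356522561
D = 1 − m·sn²u·sn²v = 0.9798531415693224
sn(u+v) = (sn u·cn v·dn v + sn v·cn u·dn u)/D = 0.9798509580147279/0.9798531415693224 = 0.9999977715491212
cn(u+v) = (cn u·cn v − sn u·sn v·dn u·dn v)/D = -0.002068603608816619/0.9798531415693224 = -0.002111136374481144
dn(u+v) = (dn u·dn v − m·sn u·sn v·cn u·cn v)/D = 0.9109727637637509/0.9798531415693224 = 0.9297033658582209

sn(u+v)=0.999997772 cn(u+v)=-0.002111136 dn(u+v)=0.929703366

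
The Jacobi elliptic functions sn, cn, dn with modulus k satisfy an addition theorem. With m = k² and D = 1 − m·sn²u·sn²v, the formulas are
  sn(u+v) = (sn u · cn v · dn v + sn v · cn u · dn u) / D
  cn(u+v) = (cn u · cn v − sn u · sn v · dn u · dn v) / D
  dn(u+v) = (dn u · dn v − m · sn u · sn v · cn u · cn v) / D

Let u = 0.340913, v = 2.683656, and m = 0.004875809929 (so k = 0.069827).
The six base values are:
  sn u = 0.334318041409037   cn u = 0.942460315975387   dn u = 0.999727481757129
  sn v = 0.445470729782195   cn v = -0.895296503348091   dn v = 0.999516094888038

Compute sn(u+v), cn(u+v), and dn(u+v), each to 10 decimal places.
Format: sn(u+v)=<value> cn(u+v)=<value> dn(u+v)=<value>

sn(u+v)=0.1205681759 cn(u+v)=-0.9927050493 dn(u+v)=0.9999645603

m = k² = 0.004875809929
D = 1 − m·sn²u·sn²v = 0.9998918554240648
sn(u+v) = (sn u·cn v·dn v + sn v·cn u·dn u)/D = 0.120555137087535/0.9998918554240648 = 0.120568175881787
cn(u+v) = (cn u·cn v − sn u·sn v·dn u·dn v)/D = -0.9925976936630392/0.9998918554240648 = -0.9927050493296277
dn(u+v) = (dn u·dn v − m·sn u·sn v·cn u·cn v)/D = 0.9998564195720736/0.9998918554240648 = 0.9999645603153991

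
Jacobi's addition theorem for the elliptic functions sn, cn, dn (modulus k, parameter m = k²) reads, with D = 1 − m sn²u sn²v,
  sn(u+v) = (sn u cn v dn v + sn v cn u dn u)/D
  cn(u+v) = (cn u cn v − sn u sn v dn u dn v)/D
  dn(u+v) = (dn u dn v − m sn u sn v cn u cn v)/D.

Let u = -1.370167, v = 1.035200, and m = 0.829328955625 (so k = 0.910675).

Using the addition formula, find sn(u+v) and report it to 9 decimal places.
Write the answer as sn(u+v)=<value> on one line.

sn(u+v)=-0.323956732

sn u = -0.9018069906662213, cn u = 0.4321390419593374, dn u = 0.5705640863027637
sn v = 0.7913379772512133, cn v = 0.6113789379427118, dn v = 0.6932972734455446
m = k² = 0.829328955625
D = 1 − m·sn²u·sn²v = 0.5776446098836534
sn(u+v) = (sn u·cn v·dn v + sn v·cn u·dn u)/D = -0.1871318603551132/0.5776446098836534 = -0.3239567324843634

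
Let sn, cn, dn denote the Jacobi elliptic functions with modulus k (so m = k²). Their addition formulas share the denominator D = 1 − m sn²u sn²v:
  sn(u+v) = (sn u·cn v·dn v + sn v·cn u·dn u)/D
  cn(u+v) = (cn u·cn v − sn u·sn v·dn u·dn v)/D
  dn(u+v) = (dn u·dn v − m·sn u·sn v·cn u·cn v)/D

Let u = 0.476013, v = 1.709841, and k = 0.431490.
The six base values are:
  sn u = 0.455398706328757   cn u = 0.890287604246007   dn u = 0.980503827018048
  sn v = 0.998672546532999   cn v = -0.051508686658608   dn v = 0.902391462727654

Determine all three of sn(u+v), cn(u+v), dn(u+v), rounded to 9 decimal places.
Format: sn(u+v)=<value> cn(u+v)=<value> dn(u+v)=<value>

m = k² = 0.1861836201
D = 1 − m·sn²u·sn²v = 0.9614901986746649
sn(u+v) = (sn u·cn v·dn v + sn v·cn u·dn u)/D = 0.8506042417622197/0.9614901986746649 = 0.8846728161500841
cn(u+v) = (cn u·cn v − sn u·sn v·dn u·dn v)/D = -0.4482586597530113/0.9614901986746649 = -0.466212406918863
dn(u+v) = (dn u·dn v − m·sn u·sn v·cn u·cn v)/D = 0.888681280767322/0.9614901986746649 = 0.9242749244789973

sn(u+v)=0.884672816 cn(u+v)=-0.466212407 dn(u+v)=0.924274924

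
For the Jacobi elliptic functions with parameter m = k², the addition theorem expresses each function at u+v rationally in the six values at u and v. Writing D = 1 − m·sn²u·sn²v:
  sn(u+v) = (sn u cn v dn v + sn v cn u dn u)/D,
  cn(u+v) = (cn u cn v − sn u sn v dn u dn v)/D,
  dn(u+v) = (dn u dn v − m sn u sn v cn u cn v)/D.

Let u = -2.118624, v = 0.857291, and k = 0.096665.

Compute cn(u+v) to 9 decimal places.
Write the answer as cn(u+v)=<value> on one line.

cn(u+v)=0.306707957

sn u = -0.8567683742922692, cn u = -0.5157014182766828, dn u = 0.9965645628616188
sn v = 0.7555179908200145, cn v = 0.655127900144154, dn v = 0.9973295872305881
m = k² = 0.009344122225
D = 1 − m·sn²u·sn²v = 0.996084790681309
cn(u+v) = (cn u·cn v − sn u·sn v·dn u·dn v)/D = 0.3055071312906306/0.996084790681309 = 0.3067079571425518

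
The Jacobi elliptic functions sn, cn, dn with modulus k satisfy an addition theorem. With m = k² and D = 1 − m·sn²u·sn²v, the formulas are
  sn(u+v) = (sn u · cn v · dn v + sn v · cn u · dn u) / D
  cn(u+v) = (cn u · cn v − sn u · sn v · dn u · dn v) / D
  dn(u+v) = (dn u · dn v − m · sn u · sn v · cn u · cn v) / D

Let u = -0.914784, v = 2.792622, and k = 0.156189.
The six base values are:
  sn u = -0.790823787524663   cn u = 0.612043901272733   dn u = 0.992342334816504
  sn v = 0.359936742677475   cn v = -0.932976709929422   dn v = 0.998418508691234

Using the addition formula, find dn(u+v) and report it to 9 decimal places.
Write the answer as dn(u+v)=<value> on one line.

m = k² = 0.024395003721
D = 1 − m·sn²u·sn²v = 0.9980234277162654
dn(u+v) = (dn u·dn v − m·sn u·sn v·cn u·cn v)/D = 0.9868077990073044/0.9980234277162654 = 0.9887621588857636

dn(u+v)=0.988762159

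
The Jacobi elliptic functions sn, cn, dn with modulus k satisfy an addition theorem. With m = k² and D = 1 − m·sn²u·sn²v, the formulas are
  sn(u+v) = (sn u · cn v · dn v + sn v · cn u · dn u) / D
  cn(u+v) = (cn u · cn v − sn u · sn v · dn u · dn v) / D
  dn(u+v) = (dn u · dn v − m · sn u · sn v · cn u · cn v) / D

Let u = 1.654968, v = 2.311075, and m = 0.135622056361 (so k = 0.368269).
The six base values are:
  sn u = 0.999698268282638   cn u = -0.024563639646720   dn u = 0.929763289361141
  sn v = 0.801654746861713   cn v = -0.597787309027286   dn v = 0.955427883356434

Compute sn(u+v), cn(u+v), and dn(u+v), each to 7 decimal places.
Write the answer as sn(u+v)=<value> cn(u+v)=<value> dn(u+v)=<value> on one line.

sn(u+v)=-0.6455056 cn(u+v)=-0.7637556 dn(u+v)=0.9713338

m = k² = 0.135622056361
D = 1 − m·sn²u·sn²v = 0.9128950287602972
sn(u+v) = (sn u·cn v·dn v + sn v·cn u·dn u)/D = -0.5892788195436372/0.9128950287602972 = -0.6455055630480015
cn(u+v) = (cn u·cn v − sn u·sn v·dn u·dn v)/D = -0.6972286614680448/0.9128950287602972 = -0.7637555682769734
dn(u+v) = (dn u·dn v − m·sn u·sn v·cn u·cn v)/D = 0.886725796732602/0.9128950287602972 = 0.9713337993928691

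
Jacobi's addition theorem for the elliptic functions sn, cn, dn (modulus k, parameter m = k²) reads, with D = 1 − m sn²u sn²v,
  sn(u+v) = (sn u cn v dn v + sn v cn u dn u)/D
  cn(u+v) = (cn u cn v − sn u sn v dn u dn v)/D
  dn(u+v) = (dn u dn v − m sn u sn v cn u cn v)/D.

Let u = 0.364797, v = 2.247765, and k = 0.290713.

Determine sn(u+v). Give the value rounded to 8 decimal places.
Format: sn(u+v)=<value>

sn(u+v)=0.56129548

sn u = 0.3561378734245929, cn u = 0.9344334193042373, dn u = 0.9946259244377176
sn v = 0.8152224512773595, cn v = -0.5791479559951267, dn v = 0.9715106832245315
m = k² = 0.084514048369
D = 1 − m·sn²u·sn²v = 0.9928761053038298
sn(u+v) = (sn u·cn v·dn v + sn v·cn u·dn u)/D = 0.5572968731041167/0.9928761053038298 = 0.561295483018577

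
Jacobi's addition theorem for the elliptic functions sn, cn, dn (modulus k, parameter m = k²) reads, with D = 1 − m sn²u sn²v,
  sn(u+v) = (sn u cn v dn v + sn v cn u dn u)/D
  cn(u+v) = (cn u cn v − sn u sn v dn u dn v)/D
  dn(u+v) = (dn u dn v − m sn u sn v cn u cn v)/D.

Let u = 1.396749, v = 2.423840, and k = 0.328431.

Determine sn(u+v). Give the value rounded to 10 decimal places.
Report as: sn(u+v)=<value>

sn(u+v)=-0.5524495188

sn u = 0.9786096834719347, cn u = 0.2057257577819556, dn u = 0.9469415712692486
sn v = 0.7171647800297184, cn v = -0.6969036362976775, dn v = 0.9718648623974729
m = k² = 0.107866921761
D = 1 − m·sn²u·sn²v = 0.9468693401771098
sn(u+v) = (sn u·cn v·dn v + sn v·cn u·dn u)/D = -0.5230975113227346/0.9468693401771098 = -0.5524495187740373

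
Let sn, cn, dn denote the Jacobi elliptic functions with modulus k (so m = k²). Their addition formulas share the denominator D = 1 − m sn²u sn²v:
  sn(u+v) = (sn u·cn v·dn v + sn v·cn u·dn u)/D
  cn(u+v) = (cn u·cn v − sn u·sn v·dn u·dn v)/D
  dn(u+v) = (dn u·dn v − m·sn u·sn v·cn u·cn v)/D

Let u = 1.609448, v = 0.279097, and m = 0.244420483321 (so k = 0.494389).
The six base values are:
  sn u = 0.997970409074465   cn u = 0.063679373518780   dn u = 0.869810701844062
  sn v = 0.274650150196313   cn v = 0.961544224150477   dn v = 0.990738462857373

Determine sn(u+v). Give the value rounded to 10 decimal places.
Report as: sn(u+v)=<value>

m = k² = 0.244420483321
D = 1 − m·sn²u·sn²v = 0.9816374661836445
sn(u+v) = (sn u·cn v·dn v + sn v·cn u·dn u)/D = 0.9659179767725467/0.9816374661836445 = 0.983986461445679

sn(u+v)=0.9839864614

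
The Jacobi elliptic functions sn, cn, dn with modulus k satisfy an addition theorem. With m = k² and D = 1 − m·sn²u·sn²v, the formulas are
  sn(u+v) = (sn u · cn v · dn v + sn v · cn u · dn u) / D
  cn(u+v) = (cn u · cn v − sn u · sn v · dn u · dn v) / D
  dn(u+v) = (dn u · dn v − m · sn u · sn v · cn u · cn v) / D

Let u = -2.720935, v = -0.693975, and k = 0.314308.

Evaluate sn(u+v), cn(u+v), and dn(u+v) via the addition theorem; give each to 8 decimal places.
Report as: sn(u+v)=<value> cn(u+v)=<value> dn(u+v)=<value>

sn(u+v)=0.18982365 cn(u+v)=-0.98181820 dn(u+v)=0.99821857

sn u = -0.4802063315555927, cn u = -0.8771555615362193, dn u = 0.988544041805269
sn v = -0.635754676077306, cn v = 0.771891178758923, dn v = 0.9798320551512527
m = k² = 0.098789518864
D = 1 − m·sn²u·sn²v = 0.9907924144954328
sn(u+v) = (sn u·cn v·dn v + sn v·cn u·dn u)/D = 0.1880758298688346/0.9907924144954328 = 0.1898236473324368
cn(u+v) = (cn u·cn v − sn u·sn v·dn u·dn v)/D = -0.9727780275277802/0.9907924144954328 = -0.9818182025779572
dn(u+v) = (dn u·dn v − m·sn u·sn v·cn u·cn v)/D = 0.9890273881996954/0.9907924144954328 = 0.9982185710448376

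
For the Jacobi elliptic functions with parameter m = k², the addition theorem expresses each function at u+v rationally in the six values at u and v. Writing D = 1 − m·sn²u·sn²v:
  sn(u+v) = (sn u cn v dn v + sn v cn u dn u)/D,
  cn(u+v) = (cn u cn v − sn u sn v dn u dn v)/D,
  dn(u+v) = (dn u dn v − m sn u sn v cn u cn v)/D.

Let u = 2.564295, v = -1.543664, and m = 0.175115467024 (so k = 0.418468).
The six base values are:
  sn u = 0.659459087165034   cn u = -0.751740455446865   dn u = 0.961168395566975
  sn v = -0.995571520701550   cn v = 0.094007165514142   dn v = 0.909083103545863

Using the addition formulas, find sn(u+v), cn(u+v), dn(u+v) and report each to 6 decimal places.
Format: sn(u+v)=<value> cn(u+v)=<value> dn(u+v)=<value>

m = k² = 0.175115467024
D = 1 − m·sn²u·sn²v = 0.9245176955973462
sn(u+v) = (sn u·cn v·dn v + sn v·cn u·dn u)/D = 0.7757069618429702/0.9245176955973462 = 0.8390396046900682
cn(u+v) = (cn u·cn v − sn u·sn v·dn u·dn v)/D = 0.5030026628368643/0.9245176955973462 = 0.544070346335411
dn(u+v) = (dn u·dn v − m·sn u·sn v·cn u·cn v)/D = 0.8656571287997803/0.9245176955973462 = 0.9363337585880007

sn(u+v)=0.839040 cn(u+v)=0.544070 dn(u+v)=0.936334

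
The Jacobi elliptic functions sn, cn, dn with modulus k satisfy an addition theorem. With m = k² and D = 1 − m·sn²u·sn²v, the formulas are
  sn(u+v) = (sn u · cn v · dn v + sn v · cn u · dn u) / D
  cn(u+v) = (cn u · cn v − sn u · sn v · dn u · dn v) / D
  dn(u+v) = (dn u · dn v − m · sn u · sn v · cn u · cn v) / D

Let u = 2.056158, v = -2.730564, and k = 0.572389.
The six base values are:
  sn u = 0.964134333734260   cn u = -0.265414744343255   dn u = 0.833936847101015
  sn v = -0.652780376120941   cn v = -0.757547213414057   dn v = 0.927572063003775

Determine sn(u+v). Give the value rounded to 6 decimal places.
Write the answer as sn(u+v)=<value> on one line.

sn(u+v)=-0.612476

m = k² = 0.327629167321
D = 1 − m·sn²u·sn²v = 0.870224761418085
sn(u+v) = (sn u·cn v·dn v + sn v·cn u·dn u)/D = -0.5329917145692314/0.870224761418085 = -0.6124759236920453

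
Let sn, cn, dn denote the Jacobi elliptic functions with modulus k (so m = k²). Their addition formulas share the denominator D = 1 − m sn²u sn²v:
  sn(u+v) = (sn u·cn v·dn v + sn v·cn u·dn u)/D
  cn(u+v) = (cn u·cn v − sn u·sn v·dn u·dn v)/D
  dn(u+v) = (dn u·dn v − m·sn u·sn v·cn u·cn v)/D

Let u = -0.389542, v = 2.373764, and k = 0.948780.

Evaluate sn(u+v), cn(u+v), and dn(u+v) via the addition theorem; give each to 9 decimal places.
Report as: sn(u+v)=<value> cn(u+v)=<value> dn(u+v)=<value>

sn(u+v)=0.980471030 cn(u+v)=0.196663569 dn(u+v)=0.366923033

sn u = -0.3718398920589012, cn u = 0.9282968785219654, dn u = 0.9357009218762199
sn v = 0.9978727634891272, cn v = 0.06519162435905647, dn v = 0.3219351557597475
m = k² = 0.9001834884
D = 1 − m·sn²u·sn²v = 0.8760651797991732
sn(u+v) = (sn u·cn v·dn v + sn v·cn u·dn u)/D = 0.8589565291208024/0.8760651797991732 = 0.980471029926914
cn(u+v) = (cn u·cn v − sn u·sn v·dn u·dn v)/D = 0.1722901051636507/0.8760651797991732 = 0.1966635692599334
dn(u+v) = (dn u·dn v − m·sn u·sn v·cn u·cn v)/D = 0.3214484924964792/0.8760651797991732 = 0.3669230325649595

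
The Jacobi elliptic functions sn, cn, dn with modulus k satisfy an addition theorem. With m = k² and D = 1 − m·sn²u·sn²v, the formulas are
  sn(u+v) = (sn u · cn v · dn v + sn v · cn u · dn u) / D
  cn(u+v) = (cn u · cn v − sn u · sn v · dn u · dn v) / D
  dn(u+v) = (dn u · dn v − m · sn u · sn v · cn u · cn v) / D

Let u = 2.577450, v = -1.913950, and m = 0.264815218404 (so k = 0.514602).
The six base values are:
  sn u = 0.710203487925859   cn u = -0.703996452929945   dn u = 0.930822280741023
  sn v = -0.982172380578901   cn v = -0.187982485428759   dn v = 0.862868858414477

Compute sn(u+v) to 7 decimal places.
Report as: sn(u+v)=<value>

m = k² = 0.264815218404
D = 1 − m·sn²u·sn²v = 0.8711501326412309
sn(u+v) = (sn u·cn v·dn v + sn v·cn u·dn u)/D = 0.5284152119192802/0.8711501326412309 = 0.6065719238510401

sn(u+v)=0.6065719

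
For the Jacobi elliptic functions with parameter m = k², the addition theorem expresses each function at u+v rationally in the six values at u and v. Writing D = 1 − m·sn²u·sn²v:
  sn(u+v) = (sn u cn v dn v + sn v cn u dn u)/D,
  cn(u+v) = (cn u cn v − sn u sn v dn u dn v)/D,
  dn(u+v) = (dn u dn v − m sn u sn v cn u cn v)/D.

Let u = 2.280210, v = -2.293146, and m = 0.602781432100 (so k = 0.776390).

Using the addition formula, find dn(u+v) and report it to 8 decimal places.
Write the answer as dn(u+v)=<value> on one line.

sn u = 0.9783007339440561, cn u = -0.207189946581684, dn u = 0.6504572028112656
sn v = -0.9765205311774374, cn v = -0.2154243537507668, dn v = 0.6520676643929257
m = k² = 0.6027814321
D = 1 − m·sn²u·sn²v = 0.4498673991056114
dn(u+v) = (dn u·dn v − m·sn u·sn v·cn u·cn v)/D = 0.449844711611427/0.4498673991056114 = 0.9999495684856705

dn(u+v)=0.99994957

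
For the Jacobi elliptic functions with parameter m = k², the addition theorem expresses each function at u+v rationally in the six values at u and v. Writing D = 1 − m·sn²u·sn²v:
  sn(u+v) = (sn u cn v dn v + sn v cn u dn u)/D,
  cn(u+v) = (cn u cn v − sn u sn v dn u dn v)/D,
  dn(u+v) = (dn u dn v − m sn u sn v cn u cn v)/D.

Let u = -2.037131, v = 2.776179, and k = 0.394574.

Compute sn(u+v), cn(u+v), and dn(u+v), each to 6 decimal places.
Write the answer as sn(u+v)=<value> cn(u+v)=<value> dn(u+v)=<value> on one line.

sn u = -0.9329502454997618, cn u = -0.3600053324909705, dn u = 0.929779115819276
sn v = 0.4764743169003966, cn v = -0.8791883901271106, dn v = 0.9821681903752421
m = k² = 0.155688641476
D = 1 − m·sn²u·sn²v = 0.9692352855894525
sn(u+v) = (sn u·cn v·dn v + sn v·cn u·dn u)/D = 0.646124603033269/0.9692352855894525 = 0.6666333888580215
cn(u+v) = (cn u·cn v − sn u·sn v·dn u·dn v)/D = 0.722454175838695/0.9692352855894525 = 0.7453857557397176
dn(u+v) = (dn u·dn v − m·sn u·sn v·cn u·cn v)/D = 0.9351045991986194/0.9692352855894525 = 0.9647859638435717

sn(u+v)=0.666633 cn(u+v)=0.745386 dn(u+v)=0.964786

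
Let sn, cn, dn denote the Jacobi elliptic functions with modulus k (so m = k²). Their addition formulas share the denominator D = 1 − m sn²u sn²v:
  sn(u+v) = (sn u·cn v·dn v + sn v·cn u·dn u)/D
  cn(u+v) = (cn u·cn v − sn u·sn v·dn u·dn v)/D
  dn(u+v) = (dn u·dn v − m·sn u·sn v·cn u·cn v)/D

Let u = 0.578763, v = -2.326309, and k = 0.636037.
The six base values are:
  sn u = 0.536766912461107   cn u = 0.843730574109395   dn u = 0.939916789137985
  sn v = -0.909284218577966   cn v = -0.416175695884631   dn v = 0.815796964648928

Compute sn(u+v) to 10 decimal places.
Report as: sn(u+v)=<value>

sn(u+v)=-0.9996730414

m = k² = 0.404543065369
D = 1 − m·sn²u·sn²v = 0.9036314016639098
sn(u+v) = (sn u·cn v·dn v + sn v·cn u·dn u)/D = -0.9033359516239411/0.9036314016639098 = -0.9996730414199587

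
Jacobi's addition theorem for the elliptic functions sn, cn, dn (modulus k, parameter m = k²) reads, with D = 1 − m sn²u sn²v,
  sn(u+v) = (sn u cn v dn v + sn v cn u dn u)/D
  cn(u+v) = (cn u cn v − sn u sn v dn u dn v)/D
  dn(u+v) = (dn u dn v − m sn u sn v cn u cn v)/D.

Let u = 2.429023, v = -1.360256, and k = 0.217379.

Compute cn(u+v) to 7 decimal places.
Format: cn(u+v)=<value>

sn u = 0.6799753135086041, cn u = -0.7332350053147187, dn u = 0.9890154235910588
sn v = -0.9749704080770682, cn v = 0.2223346652549599, dn v = 0.9772830935897694
m = k² = 0.047253629641
D = 1 − m·sn²u·sn²v = 0.9792315381202147
cn(u+v) = (cn u·cn v − sn u·sn v·dn u·dn v)/D = 0.4777550867023701/0.9792315381202147 = 0.487887765154597

cn(u+v)=0.4878878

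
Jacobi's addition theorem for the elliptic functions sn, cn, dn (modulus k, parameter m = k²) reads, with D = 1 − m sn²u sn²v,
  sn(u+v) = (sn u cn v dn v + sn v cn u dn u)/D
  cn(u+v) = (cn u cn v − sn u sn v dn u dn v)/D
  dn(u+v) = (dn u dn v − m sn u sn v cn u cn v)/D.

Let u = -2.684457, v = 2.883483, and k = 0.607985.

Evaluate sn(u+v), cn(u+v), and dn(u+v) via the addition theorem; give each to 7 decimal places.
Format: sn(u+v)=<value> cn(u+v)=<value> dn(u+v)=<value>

sn u = -0.7167705587884673, cn u = -0.697309089324145, dn u = 0.9000504328529787
sn v = 0.578097518180299, cn v = -0.8159676828611405, dn v = 0.9361974106904312
m = k² = 0.369645760225
D = 1 − m·sn²u·sn²v = 0.9365329582411839
sn(u+v) = (sn u·cn v·dn v + sn v·cn u·dn u)/D = 0.1847242080947107/0.9365329582411839 = 0.1972426132675824
cn(u+v) = (cn u·cn v − sn u·sn v·dn u·dn v)/D = 0.9181344938601126/0.9365329582411839 = 0.9803547069869022
dn(u+v) = (dn u·dn v − m·sn u·sn v·cn u·cn v)/D = 0.9297744604885287/0.9365329582411839 = 0.9927834918214222

sn(u+v)=0.1972426 cn(u+v)=0.9803547 dn(u+v)=0.9927835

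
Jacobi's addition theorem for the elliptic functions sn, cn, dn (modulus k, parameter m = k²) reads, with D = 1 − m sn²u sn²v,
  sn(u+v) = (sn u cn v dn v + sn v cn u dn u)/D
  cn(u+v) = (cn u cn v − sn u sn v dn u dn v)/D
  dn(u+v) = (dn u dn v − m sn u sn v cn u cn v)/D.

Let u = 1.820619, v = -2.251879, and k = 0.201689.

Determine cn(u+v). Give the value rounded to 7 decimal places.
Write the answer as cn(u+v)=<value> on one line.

sn u = 0.9739488373694089, cn u = -0.2267678596864569, dn u = 0.9805168954638189
sn v = -0.7943471111921575, cn v = -0.6074641281101907, dn v = 0.9870827784966144
m = k² = 0.040678452721
D = 1 − m·sn²u·sn²v = 0.9756523329993908
cn(u+v) = (cn u·cn v − sn u·sn v·dn u·dn v)/D = 0.8865348651961137/0.9756523329993908 = 0.9086585817621032

cn(u+v)=0.9086586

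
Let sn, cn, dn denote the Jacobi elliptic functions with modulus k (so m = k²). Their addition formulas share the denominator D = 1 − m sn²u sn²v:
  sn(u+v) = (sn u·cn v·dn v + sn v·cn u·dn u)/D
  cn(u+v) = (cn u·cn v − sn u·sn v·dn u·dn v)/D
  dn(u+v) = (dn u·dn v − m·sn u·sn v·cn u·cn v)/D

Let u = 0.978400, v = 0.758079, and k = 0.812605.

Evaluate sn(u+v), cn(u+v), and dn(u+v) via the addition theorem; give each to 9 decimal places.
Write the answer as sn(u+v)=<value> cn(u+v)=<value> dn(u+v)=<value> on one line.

sn(u+v)=0.986068410 cn(u+v)=0.166340285 dn(u+v)=0.598284011

sn u = 0.7797113880656211, cn u = 0.6261390830484729, dn u = 0.7736629560488743
sn v = 0.6562258628526331, cn v = 0.7545645213786009, dn v = 0.845956180579969
m = k² = 0.660326886025
D = 1 − m·sn²u·sn²v = 0.8271245114888843
sn(u+v) = (sn u·cn v·dn v + sn v·cn u·dn u)/D = 0.8156013520989902/0.8271245114888843 = 0.9860684102213927
cn(u+v) = (cn u·cn v − sn u·sn v·dn u·dn v)/D = 0.1375841268461753/0.8271245114888843 = 0.1663402848484248
dn(u+v) = (dn u·dn v − m·sn u·sn v·cn u·cn v)/D = 0.4948553706310902/0.8271245114888843 = 0.5982840113640383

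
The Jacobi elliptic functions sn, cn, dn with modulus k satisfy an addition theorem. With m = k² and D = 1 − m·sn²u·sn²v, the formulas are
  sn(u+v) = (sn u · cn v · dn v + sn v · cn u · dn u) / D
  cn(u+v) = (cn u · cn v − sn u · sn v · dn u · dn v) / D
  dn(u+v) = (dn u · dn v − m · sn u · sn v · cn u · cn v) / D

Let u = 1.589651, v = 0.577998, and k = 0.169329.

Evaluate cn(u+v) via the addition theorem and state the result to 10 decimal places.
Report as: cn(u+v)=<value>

sn u = 0.9999733347400518, cn u = -0.007302726125241638, dn u = 0.9855603577903409
sn v = 0.5456254498551143, cn v = 0.8380291572913225, dn v = 0.9957228774934446
m = k² = 0.028672310241
D = 1 − m·sn²u·sn²v = 0.9914645039844731
cn(u+v) = (cn u·cn v − sn u·sn v·dn u·dn v)/D = -0.5415524241719692/0.9914645039844731 = -0.5462146370299609

cn(u+v)=-0.5462146370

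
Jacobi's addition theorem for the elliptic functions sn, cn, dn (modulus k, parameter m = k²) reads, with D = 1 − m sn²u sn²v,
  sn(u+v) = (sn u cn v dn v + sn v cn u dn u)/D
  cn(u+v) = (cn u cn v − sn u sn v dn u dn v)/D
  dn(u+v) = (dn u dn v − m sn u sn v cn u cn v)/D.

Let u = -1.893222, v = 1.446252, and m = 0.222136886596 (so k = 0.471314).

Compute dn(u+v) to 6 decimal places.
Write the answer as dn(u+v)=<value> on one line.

sn u = -0.9807786728510224, cn u = -0.1951235374848129, dn u = 0.8867471874088671
sn v = 0.9803531325186169, cn v = 0.1972504386837587, dn v = 0.8868517106292385
m = k² = 0.222136886596
D = 1 − m·sn²u·sn²v = 0.7946343569644678
dn(u+v) = (dn u·dn v − m·sn u·sn v·cn u·cn v)/D = 0.778192691149975/0.7946343569644678 = 0.9793091430412089

dn(u+v)=0.979309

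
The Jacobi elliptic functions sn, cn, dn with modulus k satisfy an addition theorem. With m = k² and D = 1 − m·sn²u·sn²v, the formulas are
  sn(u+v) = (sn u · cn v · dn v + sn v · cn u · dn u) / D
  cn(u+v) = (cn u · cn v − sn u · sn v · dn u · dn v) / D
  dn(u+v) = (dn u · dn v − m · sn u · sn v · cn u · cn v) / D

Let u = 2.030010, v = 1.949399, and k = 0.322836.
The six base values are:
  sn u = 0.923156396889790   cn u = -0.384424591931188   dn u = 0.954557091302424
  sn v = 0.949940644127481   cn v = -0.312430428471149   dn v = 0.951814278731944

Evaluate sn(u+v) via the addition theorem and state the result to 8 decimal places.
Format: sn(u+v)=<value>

m = k² = 0.104223082896
D = 1 − m·sn²u·sn²v = 0.9198492811526157
sn(u+v) = (sn u·cn v·dn v + sn v·cn u·dn u)/D = -0.6231099977016585/0.9198492811526157 = -0.6774044514345562

sn(u+v)=-0.67740445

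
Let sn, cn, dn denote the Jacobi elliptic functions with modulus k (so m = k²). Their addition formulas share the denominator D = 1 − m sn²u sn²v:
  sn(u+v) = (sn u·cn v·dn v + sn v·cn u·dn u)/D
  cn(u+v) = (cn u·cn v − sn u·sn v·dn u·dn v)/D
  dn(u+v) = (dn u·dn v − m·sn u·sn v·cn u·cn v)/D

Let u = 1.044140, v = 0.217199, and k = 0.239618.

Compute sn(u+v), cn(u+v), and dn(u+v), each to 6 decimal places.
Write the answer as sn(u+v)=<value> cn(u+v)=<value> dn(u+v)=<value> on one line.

sn u = 0.8600640385681805, cn u = 0.5101860930697655, dn u = 0.9785337095095291
sn v = 0.2154004432228767, cn v = 0.9765258056290106, dn v = 0.998667118330028
m = k² = 0.057416785924
D = 1 − m·sn²u·sn²v = 0.9980294219482625
sn(u+v) = (sn u·cn v·dn v + sn v·cn u·dn u)/D = 0.9462905619044592/0.9980294219482625 = 0.9481589831862838
cn(u+v) = (cn u·cn v − sn u·sn v·dn u·dn v)/D = 0.317170142864876/0.9980294219482625 = 0.3177963854469593
dn(u+v) = (dn u·dn v − m·sn u·sn v·cn u·cn v)/D = 0.9719300166944729/0.9980294219482625 = 0.9738490622823115

sn(u+v)=0.948159 cn(u+v)=0.317796 dn(u+v)=0.973849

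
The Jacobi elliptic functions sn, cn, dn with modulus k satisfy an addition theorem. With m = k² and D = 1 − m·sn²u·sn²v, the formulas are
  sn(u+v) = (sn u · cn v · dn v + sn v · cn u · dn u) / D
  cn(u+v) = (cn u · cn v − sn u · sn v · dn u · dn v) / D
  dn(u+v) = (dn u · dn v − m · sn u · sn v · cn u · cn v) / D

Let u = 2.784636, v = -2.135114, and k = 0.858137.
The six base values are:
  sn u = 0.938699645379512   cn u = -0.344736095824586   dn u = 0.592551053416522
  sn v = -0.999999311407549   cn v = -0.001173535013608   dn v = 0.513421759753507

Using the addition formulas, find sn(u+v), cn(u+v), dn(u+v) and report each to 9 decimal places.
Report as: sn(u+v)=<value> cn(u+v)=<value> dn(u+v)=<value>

m = k² = 0.736399110769
D = 1 − m·sn²u·sn²v = 0.3511176445369364
sn(u+v) = (sn u·cn v·dn v + sn v·cn u·dn u)/D = 0.2037080122506954/0.3511176445369364 = 0.5801702518235766
cn(u+v) = (cn u·cn v − sn u·sn v·dn u·dn v)/D = 0.2859836464730753/0.3511176445369364 = 0.8144952295127135
dn(u+v) = (dn u·dn v − m·sn u·sn v·cn u·cn v)/D = 0.3045082594808673/0.3511176445369364 = 0.8672542215372319

sn(u+v)=0.580170252 cn(u+v)=0.814495230 dn(u+v)=0.867254222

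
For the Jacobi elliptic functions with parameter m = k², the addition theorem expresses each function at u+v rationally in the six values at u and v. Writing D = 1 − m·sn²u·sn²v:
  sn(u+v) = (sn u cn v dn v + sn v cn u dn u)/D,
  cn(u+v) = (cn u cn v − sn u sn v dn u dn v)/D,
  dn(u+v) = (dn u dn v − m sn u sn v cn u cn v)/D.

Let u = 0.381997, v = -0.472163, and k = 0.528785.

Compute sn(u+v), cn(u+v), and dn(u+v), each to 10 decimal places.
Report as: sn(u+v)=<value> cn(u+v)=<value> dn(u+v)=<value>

sn(u+v)=-0.0900099126 cn(u+v)=0.9959408696 dn(u+v)=0.9988666733

sn u = 0.370436214011113, cn u = 0.9288579069745345, dn u = 0.9806276507436668
sn v = -0.4506412968866587, cn v = 0.8927051145480854, dn v = 0.971193467871244
m = k² = 0.279613576225
D = 1 − m·sn²u·sn²v = 0.9922080330090444
sn(u+v) = (sn u·cn v·dn v + sn v·cn u·dn u)/D = -0.08930855829374625/0.9922080330090444 = -0.09000991256128257
cn(u+v) = (cn u·cn v − sn u·sn v·dn u·dn v)/D = 0.9881805311698715/0.9922080330090444 = 0.9959408695503515
dn(u+v) = (dn u·dn v − m·sn u·sn v·cn u·cn v)/D = 0.9910835371890836/0.9922080330090444 = 0.998866673336084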